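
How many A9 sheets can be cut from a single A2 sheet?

128

A2 = 420 × 594 mm; A9 = 37 × 52 mm.
Each halving step doubles the count; 7 steps from A2 to A9.
2^7 = 128.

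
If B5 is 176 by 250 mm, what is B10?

B6: ⌊250/2⌋ × 176 = 125 × 176 mm
B7: ⌊176/2⌋ × 125 = 88 × 125 mm
B8: ⌊125/2⌋ × 88 = 62 × 88 mm
B9: ⌊88/2⌋ × 62 = 44 × 62 mm
B10: ⌊62/2⌋ × 44 = 31 × 44 mm

31 × 44 mm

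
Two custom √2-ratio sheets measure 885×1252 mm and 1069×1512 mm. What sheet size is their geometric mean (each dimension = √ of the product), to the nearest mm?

973 × 1376 mm

Short side: √(885 · 1069) = √946065 ≈ 972.7 → 973 mm
Long side: √(1252 · 1512) = √1893024 ≈ 1375.9 → 1376 mm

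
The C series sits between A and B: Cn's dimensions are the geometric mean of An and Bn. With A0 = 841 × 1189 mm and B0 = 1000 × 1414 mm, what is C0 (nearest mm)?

Short side: √(841 · 1000) = √841000 ≈ 917.1 → 917 mm
Long side: √(1189 · 1414) = √1681246 ≈ 1296.6 → 1297 mm

917 × 1297 mm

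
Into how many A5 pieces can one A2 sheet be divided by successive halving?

Each ISO step halves the sheet: 1 × A2 → 2 × A3 → 4 × A4 → 8 × A5
From A2 to A5 is 3 halving steps: 2^3 = 8.

8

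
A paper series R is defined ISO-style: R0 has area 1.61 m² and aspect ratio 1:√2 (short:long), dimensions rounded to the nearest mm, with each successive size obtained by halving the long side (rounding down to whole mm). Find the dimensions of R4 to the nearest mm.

Let R0's short side be w mm. w · w√2 = 1.61 m² = 1,610,000 mm², so w ≈ 1067.0 mm and w√2 ≈ 1508.9 mm → R0 = 1067 × 1509 mm.
R1: ⌊1509/2⌋ × 1067 = 754 × 1067 mm
R2: ⌊1067/2⌋ × 754 = 533 × 754 mm
R3: ⌊754/2⌋ × 533 = 377 × 533 mm
R4: ⌊533/2⌋ × 377 = 266 × 377 mm

266 × 377 mm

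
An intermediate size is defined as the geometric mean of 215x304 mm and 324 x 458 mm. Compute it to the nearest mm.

Short side: √(215 · 324) = √69660 ≈ 263.9 → 264 mm
Long side: √(304 · 458) = √139232 ≈ 373.1 → 373 mm

264 × 373 mm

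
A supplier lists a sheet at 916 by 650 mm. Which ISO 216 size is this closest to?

Aspect ratio 916/650 ≈ 1.409 — close to the ISO √2 ≈ 1.414.
In the C-series (envelope sizes, between A and B): C1 = 648 × 917 mm.
Off by 3 mm total — nearest standard size.

C1 (648 × 917 mm)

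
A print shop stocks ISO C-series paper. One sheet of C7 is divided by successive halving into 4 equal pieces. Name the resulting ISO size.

4 = 2^2, so 2 halving steps.
C7 → C8 → … → C9 after 2 steps.

C9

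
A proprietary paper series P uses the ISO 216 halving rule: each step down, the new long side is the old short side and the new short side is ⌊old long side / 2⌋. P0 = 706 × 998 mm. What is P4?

P1: ⌊998/2⌋ × 706 = 499 × 706 mm
P2: ⌊706/2⌋ × 499 = 353 × 499 mm
P3: ⌊499/2⌋ × 353 = 249 × 353 mm
P4: ⌊353/2⌋ × 249 = 176 × 249 mm

176 × 249 mm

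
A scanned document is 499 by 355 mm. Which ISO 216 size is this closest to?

B3 (353 × 500 mm)

Aspect ratio 499/355 ≈ 1.406 — close to the ISO √2 ≈ 1.414.
In the B-series (B0 = 1000 × 1414 mm): B3 = 353 × 500 mm.
Off by 3 mm total — nearest standard size.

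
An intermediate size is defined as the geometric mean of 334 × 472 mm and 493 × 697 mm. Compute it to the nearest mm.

Short side: √(334 · 493) = √164662 ≈ 405.8 → 406 mm
Long side: √(472 · 697) = √328984 ≈ 573.6 → 574 mm

406 × 574 mm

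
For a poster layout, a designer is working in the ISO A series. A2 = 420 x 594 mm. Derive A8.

52 × 74 mm

A3: ⌊594/2⌋ × 420 = 297 × 420 mm
A4: ⌊420/2⌋ × 297 = 210 × 297 mm
A5: ⌊297/2⌋ × 210 = 148 × 210 mm
A6: ⌊210/2⌋ × 148 = 105 × 148 mm
A7: ⌊148/2⌋ × 105 = 74 × 105 mm
A8: ⌊105/2⌋ × 74 = 52 × 74 mm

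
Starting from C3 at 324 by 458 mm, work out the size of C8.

C4: ⌊458/2⌋ × 324 = 229 × 324 mm
C5: ⌊324/2⌋ × 229 = 162 × 229 mm
C6: ⌊229/2⌋ × 162 = 114 × 162 mm
C7: ⌊162/2⌋ × 114 = 81 × 114 mm
C8: ⌊114/2⌋ × 81 = 57 × 81 mm

57 × 81 mm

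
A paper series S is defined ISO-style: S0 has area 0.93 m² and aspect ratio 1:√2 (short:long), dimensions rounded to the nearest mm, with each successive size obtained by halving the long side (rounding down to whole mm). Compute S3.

286 × 405 mm

Let S0's short side be w mm. w · w√2 = 0.93 m² = 930,000 mm², so w ≈ 810.9 mm and w√2 ≈ 1146.8 mm → S0 = 811 × 1147 mm.
S1: ⌊1147/2⌋ × 811 = 573 × 811 mm
S2: ⌊811/2⌋ × 573 = 405 × 573 mm
S3: ⌊573/2⌋ × 405 = 286 × 405 mm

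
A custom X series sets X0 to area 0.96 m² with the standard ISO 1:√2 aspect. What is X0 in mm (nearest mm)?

824 × 1165 mm

Let the short side be w mm. Then w · w√2 = 0.96 m² = 960,000 mm².
w² = 960,000/√2, so w ≈ 823.9 mm; long side = w√2 ≈ 1165.2 mm.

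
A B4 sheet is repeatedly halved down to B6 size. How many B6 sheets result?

Each ISO step halves the sheet: 1 × B4 → 2 × B5 → 4 × B6
From B4 to B6 is 2 halving steps: 2^2 = 4.

4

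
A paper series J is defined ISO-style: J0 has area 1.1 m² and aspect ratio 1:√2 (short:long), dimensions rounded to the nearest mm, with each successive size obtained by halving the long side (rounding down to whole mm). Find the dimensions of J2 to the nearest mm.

Let J0's short side be w mm. w · w√2 = 1.1 m² = 1,100,000 mm², so w ≈ 881.9 mm and w√2 ≈ 1247.3 mm → J0 = 882 × 1247 mm.
J1: ⌊1247/2⌋ × 882 = 623 × 882 mm
J2: ⌊882/2⌋ × 623 = 441 × 623 mm

441 × 623 mm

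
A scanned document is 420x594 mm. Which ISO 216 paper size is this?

Aspect ratio 594/420 ≈ 1.414 — close to the ISO √2 ≈ 1.414.
In the A-series (A0 area = 1 m²): A2 = 420 × 594 mm.

A2 (420 × 594 mm)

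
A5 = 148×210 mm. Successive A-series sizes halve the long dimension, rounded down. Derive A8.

52 × 74 mm

A6: ⌊210/2⌋ × 148 = 105 × 148 mm
A7: ⌊148/2⌋ × 105 = 74 × 105 mm
A8: ⌊105/2⌋ × 74 = 52 × 74 mm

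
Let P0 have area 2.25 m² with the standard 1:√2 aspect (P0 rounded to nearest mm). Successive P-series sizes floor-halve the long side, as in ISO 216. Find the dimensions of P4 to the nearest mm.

Let P0's short side be w mm. w · w√2 = 2.25 m² = 2,250,000 mm², so w ≈ 1261.3 mm and w√2 ≈ 1783.8 mm → P0 = 1261 × 1784 mm.
P1: ⌊1784/2⌋ × 1261 = 892 × 1261 mm
P2: ⌊1261/2⌋ × 892 = 630 × 892 mm
P3: ⌊892/2⌋ × 630 = 446 × 630 mm
P4: ⌊630/2⌋ × 446 = 315 × 446 mm

315 × 446 mm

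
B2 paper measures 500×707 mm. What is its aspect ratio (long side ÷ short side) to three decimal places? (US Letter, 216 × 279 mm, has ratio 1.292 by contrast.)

707 / 500 = 1.414
Matches √2 ≈ 1.414 — the ISO 216 defining ratio.

1.414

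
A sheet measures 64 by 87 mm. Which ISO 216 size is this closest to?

Aspect ratio 87/64 ≈ 1.359 (ISO target is √2 ≈ 1.414).
In the B-series (B0 = 1000 × 1414 mm): B8 = 62 × 88 mm.
Off by 3 mm total — nearest standard size.

B8 (62 × 88 mm)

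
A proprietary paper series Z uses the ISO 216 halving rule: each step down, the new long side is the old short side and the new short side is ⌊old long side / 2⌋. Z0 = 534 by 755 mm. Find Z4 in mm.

133 × 188 mm

Z1: ⌊755/2⌋ × 534 = 377 × 534 mm
Z2: ⌊534/2⌋ × 377 = 267 × 377 mm
Z3: ⌊377/2⌋ × 267 = 188 × 267 mm
Z4: ⌊267/2⌋ × 188 = 133 × 188 mm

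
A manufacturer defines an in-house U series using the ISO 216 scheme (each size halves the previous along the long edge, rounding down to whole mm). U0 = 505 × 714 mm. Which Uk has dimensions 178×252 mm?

U0: 505 × 714 mm
U1: 357 × 505 mm
U2: 252 × 357 mm
U3: 178 × 252 mm
U4: 126 × 178 mm
→ matches U3.

U3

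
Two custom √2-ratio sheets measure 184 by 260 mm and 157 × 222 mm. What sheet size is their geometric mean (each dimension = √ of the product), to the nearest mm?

Short side: √(184 · 157) = √28888 ≈ 170.0 → 170 mm
Long side: √(260 · 222) = √57720 ≈ 240.2 → 240 mm

170 × 240 mm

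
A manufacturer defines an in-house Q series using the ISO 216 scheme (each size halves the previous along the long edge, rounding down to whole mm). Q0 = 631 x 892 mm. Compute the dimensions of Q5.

Q1: ⌊892/2⌋ × 631 = 446 × 631 mm
Q2: ⌊631/2⌋ × 446 = 315 × 446 mm
Q3: ⌊446/2⌋ × 315 = 223 × 315 mm
Q4: ⌊315/2⌋ × 223 = 157 × 223 mm
Q5: ⌊223/2⌋ × 157 = 111 × 157 mm

111 × 157 mm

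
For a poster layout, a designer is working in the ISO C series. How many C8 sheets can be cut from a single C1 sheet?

128

C1 = 648 × 917 mm; C8 = 57 × 81 mm.
Each halving step doubles the count; 7 steps from C1 to C8.
2^7 = 128.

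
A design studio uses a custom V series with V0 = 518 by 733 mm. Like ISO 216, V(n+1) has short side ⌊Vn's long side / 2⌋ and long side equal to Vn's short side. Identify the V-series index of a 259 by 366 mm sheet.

V0: 518 × 733 mm
V1: 366 × 518 mm
V2: 259 × 366 mm
V3: 183 × 259 mm
→ matches V2.

V2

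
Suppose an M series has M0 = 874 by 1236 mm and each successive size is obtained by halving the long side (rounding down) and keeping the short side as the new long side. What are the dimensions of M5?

M1: ⌊1236/2⌋ × 874 = 618 × 874 mm
M2: ⌊874/2⌋ × 618 = 437 × 618 mm
M3: ⌊618/2⌋ × 437 = 309 × 437 mm
M4: ⌊437/2⌋ × 309 = 218 × 309 mm
M5: ⌊309/2⌋ × 218 = 154 × 218 mm

154 × 218 mm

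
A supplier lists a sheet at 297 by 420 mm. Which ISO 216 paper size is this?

Aspect ratio 420/297 ≈ 1.414 — close to the ISO √2 ≈ 1.414.
In the A-series (A0 area = 1 m²): A3 = 297 × 420 mm.

A3 (297 × 420 mm)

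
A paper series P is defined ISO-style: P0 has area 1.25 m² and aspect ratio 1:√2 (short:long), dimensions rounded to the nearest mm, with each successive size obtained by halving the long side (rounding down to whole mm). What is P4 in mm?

235 × 332 mm

Let P0's short side be w mm. w · w√2 = 1.25 m² = 1,250,000 mm², so w ≈ 940.2 mm and w√2 ≈ 1329.6 mm → P0 = 940 × 1330 mm.
P1: ⌊1330/2⌋ × 940 = 665 × 940 mm
P2: ⌊940/2⌋ × 665 = 470 × 665 mm
P3: ⌊665/2⌋ × 470 = 332 × 470 mm
P4: ⌊470/2⌋ × 332 = 235 × 332 mm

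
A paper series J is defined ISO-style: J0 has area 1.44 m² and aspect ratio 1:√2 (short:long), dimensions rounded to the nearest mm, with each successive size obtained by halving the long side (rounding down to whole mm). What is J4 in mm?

252 × 356 mm

Let J0's short side be w mm. w · w√2 = 1.44 m² = 1,440,000 mm², so w ≈ 1009.1 mm and w√2 ≈ 1427.0 mm → J0 = 1009 × 1427 mm.
J1: ⌊1427/2⌋ × 1009 = 713 × 1009 mm
J2: ⌊1009/2⌋ × 713 = 504 × 713 mm
J3: ⌊713/2⌋ × 504 = 356 × 504 mm
J4: ⌊504/2⌋ × 356 = 252 × 356 mm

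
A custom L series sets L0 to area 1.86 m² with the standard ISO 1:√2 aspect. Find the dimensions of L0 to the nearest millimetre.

Let the short side be w mm. Then w · w√2 = 1.86 m² = 1,860,000 mm².
w² = 1,860,000/√2, so w ≈ 1146.8 mm; long side = w√2 ≈ 1621.9 mm.

1147 × 1622 mm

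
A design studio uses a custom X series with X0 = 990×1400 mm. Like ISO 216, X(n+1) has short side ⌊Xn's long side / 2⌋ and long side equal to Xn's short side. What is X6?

123 × 175 mm

X1 = 700 × 990 mm (from X0 by 1 halving).
X2: ⌊990/2⌋ × 700 = 495 × 700 mm
X3: ⌊700/2⌋ × 495 = 350 × 495 mm
X4: ⌊495/2⌋ × 350 = 247 × 350 mm
X5: ⌊350/2⌋ × 247 = 175 × 247 mm
X6: ⌊247/2⌋ × 175 = 123 × 175 mm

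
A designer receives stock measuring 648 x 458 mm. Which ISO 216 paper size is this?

C2 (458 × 648 mm)

Aspect ratio 648/458 ≈ 1.415 — close to the ISO √2 ≈ 1.414.
In the C-series (envelope sizes, between A and B): C2 = 458 × 648 mm.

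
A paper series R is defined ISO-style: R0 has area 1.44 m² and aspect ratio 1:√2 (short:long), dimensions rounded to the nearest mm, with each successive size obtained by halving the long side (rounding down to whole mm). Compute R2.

Let R0's short side be w mm. w · w√2 = 1.44 m² = 1,440,000 mm², so w ≈ 1009.1 mm and w√2 ≈ 1427.0 mm → R0 = 1009 × 1427 mm.
R1: ⌊1427/2⌋ × 1009 = 713 × 1009 mm
R2: ⌊1009/2⌋ × 713 = 504 × 713 mm

504 × 713 mm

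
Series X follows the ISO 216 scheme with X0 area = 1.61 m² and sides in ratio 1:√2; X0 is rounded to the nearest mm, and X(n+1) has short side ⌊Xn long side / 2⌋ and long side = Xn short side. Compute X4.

266 × 377 mm

Let X0's short side be w mm. w · w√2 = 1.61 m² = 1,610,000 mm², so w ≈ 1067.0 mm and w√2 ≈ 1508.9 mm → X0 = 1067 × 1509 mm.
X1: ⌊1509/2⌋ × 1067 = 754 × 1067 mm
X2: ⌊1067/2⌋ × 754 = 533 × 754 mm
X3: ⌊754/2⌋ × 533 = 377 × 533 mm
X4: ⌊533/2⌋ × 377 = 266 × 377 mm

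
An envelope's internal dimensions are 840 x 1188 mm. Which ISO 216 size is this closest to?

Aspect ratio 1188/840 ≈ 1.414 — close to the ISO √2 ≈ 1.414.
In the A-series (A0 area = 1 m²): A0 = 841 × 1189 mm.
Off by 2 mm total — nearest standard size.

A0 (841 × 1189 mm)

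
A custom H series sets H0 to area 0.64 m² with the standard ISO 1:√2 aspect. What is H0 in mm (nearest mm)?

Let the short side be w mm. Then w · w√2 = 0.64 m² = 640,000 mm².
w² = 640,000/√2, so w ≈ 672.7 mm; long side = w√2 ≈ 951.4 mm.

673 × 951 mm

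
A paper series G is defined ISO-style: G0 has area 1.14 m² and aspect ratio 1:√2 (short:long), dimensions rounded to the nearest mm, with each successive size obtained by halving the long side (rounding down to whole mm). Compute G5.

158 × 224 mm

Let G0's short side be w mm. w · w√2 = 1.14 m² = 1,140,000 mm², so w ≈ 897.8 mm and w√2 ≈ 1269.7 mm → G0 = 898 × 1270 mm.
G1: ⌊1270/2⌋ × 898 = 635 × 898 mm
G2: ⌊898/2⌋ × 635 = 449 × 635 mm
G3: ⌊635/2⌋ × 449 = 317 × 449 mm
G4: ⌊449/2⌋ × 317 = 224 × 317 mm
G5: ⌊317/2⌋ × 224 = 158 × 224 mm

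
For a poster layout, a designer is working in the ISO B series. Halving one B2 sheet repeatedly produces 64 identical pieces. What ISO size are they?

64 = 2^6, so 6 halving steps.
B2 → B3 → … → B8 after 6 steps.

B8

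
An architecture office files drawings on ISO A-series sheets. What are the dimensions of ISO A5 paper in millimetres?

148 × 210 mm

A0 = 841 × 1189 mm (A0 has area 1 m², aspect 1:√2).
A1: ⌊1189/2⌋ × 841 = 594 × 841 mm
A2: ⌊841/2⌋ × 594 = 420 × 594 mm
A3: ⌊594/2⌋ × 420 = 297 × 420 mm
A4: ⌊420/2⌋ × 297 = 210 × 297 mm
A5: ⌊297/2⌋ × 210 = 148 × 210 mm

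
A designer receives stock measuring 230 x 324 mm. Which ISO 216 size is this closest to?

Aspect ratio 324/230 ≈ 1.409 — close to the ISO √2 ≈ 1.414.
In the C-series (envelope sizes, between A and B): C4 = 229 × 324 mm.
Off by 1 mm total — nearest standard size.

C4 (229 × 324 mm)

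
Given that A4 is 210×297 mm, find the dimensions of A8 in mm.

52 × 74 mm

A5: ⌊297/2⌋ × 210 = 148 × 210 mm
A6: ⌊210/2⌋ × 148 = 105 × 148 mm
A7: ⌊148/2⌋ × 105 = 74 × 105 mm
A8: ⌊105/2⌋ × 74 = 52 × 74 mm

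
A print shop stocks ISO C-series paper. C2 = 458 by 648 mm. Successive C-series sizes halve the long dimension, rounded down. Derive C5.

162 × 229 mm

C3: ⌊648/2⌋ × 458 = 324 × 458 mm
C4: ⌊458/2⌋ × 324 = 229 × 324 mm
C5: ⌊324/2⌋ × 229 = 162 × 229 mm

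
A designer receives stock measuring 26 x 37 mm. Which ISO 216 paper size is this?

Aspect ratio 37/26 ≈ 1.423 — close to the ISO √2 ≈ 1.414.
In the A-series (A0 area = 1 m²): A10 = 26 × 37 mm.

A10 (26 × 37 mm)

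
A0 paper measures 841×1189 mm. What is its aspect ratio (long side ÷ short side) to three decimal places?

1.414

1189 / 841 = 1.414
Matches √2 ≈ 1.414 — the ISO 216 defining ratio.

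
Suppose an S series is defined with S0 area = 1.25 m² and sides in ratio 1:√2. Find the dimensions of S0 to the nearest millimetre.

940 × 1330 mm

Let the short side be w mm. Then w · w√2 = 1.25 m² = 1,250,000 mm².
w² = 1,250,000/√2, so w ≈ 940.2 mm; long side = w√2 ≈ 1329.6 mm.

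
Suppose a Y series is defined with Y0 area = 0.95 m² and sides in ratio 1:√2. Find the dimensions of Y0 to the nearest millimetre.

820 × 1159 mm

Let the short side be w mm. Then w · w√2 = 0.95 m² = 950,000 mm².
w² = 950,000/√2, so w ≈ 819.6 mm; long side = w√2 ≈ 1159.1 mm.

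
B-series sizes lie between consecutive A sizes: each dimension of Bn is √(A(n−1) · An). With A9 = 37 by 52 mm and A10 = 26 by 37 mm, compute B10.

Short side: √(37 · 26) = √962 ≈ 31.0 → 31 mm
Long side: √(52 · 37) = √1924 ≈ 43.9 → 44 mm

31 × 44 mm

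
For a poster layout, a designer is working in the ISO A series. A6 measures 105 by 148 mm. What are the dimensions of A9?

37 × 52 mm

A7: ⌊148/2⌋ × 105 = 74 × 105 mm
A8: ⌊105/2⌋ × 74 = 52 × 74 mm
A9: ⌊74/2⌋ × 52 = 37 × 52 mm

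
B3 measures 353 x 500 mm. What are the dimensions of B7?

88 × 125 mm

B4: ⌊500/2⌋ × 353 = 250 × 353 mm
B5: ⌊353/2⌋ × 250 = 176 × 250 mm
B6: ⌊250/2⌋ × 176 = 125 × 176 mm
B7: ⌊176/2⌋ × 125 = 88 × 125 mm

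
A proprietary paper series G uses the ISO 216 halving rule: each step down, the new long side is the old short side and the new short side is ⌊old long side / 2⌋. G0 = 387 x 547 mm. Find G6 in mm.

48 × 68 mm

G1 = 273 × 387 mm (from G0 by 1 halving).
G2: ⌊387/2⌋ × 273 = 193 × 273 mm
G3: ⌊273/2⌋ × 193 = 136 × 193 mm
G4: ⌊193/2⌋ × 136 = 96 × 136 mm
G5: ⌊136/2⌋ × 96 = 68 × 96 mm
G6: ⌊96/2⌋ × 68 = 48 × 68 mm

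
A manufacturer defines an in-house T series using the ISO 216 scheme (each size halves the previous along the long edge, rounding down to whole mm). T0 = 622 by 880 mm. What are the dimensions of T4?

155 × 220 mm

T1: ⌊880/2⌋ × 622 = 440 × 622 mm
T2: ⌊622/2⌋ × 440 = 311 × 440 mm
T3: ⌊440/2⌋ × 311 = 220 × 311 mm
T4: ⌊311/2⌋ × 220 = 155 × 220 mm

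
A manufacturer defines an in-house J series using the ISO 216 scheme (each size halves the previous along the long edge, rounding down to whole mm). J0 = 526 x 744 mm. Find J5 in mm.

93 × 131 mm

J1: ⌊744/2⌋ × 526 = 372 × 526 mm
J2: ⌊526/2⌋ × 372 = 263 × 372 mm
J3: ⌊372/2⌋ × 263 = 186 × 263 mm
J4: ⌊263/2⌋ × 186 = 131 × 186 mm
J5: ⌊186/2⌋ × 131 = 93 × 131 mm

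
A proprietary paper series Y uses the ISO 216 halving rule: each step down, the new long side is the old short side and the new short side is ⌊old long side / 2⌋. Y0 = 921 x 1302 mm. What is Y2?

Y1: ⌊1302/2⌋ × 921 = 651 × 921 mm
Y2: ⌊921/2⌋ × 651 = 460 × 651 mm

460 × 651 mm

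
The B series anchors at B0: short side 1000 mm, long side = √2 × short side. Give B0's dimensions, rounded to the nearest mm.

1000 × 1414 mm

Short side = 1000 mm; long side = 1000√2 ≈ 1414.2 mm.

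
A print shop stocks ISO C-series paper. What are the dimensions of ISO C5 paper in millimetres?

162 × 229 mm

C0 = 917 × 1297 mm (C0 is the geometric mean of A0 and B0, aspect 1:√2).
C1: ⌊1297/2⌋ × 917 = 648 × 917 mm
C2: ⌊917/2⌋ × 648 = 458 × 648 mm
C3: ⌊648/2⌋ × 458 = 324 × 458 mm
C4: ⌊458/2⌋ × 324 = 229 × 324 mm
C5: ⌊324/2⌋ × 229 = 162 × 229 mm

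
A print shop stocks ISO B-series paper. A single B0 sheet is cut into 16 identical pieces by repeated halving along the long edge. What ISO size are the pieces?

16 = 2^4, so 4 halving steps.
B0 → B1 → … → B4 after 4 steps.

B4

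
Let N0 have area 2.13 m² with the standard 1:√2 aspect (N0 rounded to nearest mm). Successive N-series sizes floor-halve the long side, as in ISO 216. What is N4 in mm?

306 × 434 mm

Let N0's short side be w mm. w · w√2 = 2.13 m² = 2,130,000 mm², so w ≈ 1227.2 mm and w√2 ≈ 1735.6 mm → N0 = 1227 × 1736 mm.
N1: ⌊1736/2⌋ × 1227 = 868 × 1227 mm
N2: ⌊1227/2⌋ × 868 = 613 × 868 mm
N3: ⌊868/2⌋ × 613 = 434 × 613 mm
N4: ⌊613/2⌋ × 434 = 306 × 434 mm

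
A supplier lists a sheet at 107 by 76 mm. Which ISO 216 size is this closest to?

Aspect ratio 107/76 ≈ 1.408 — close to the ISO √2 ≈ 1.414.
In the A-series (A0 area = 1 m²): A7 = 74 × 105 mm.
Off by 4 mm total — nearest standard size.

A7 (74 × 105 mm)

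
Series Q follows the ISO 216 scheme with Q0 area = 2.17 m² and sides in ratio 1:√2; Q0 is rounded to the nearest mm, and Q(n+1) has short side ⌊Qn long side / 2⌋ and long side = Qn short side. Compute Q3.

438 × 619 mm

Let Q0's short side be w mm. w · w√2 = 2.17 m² = 2,170,000 mm², so w ≈ 1238.7 mm and w√2 ≈ 1751.8 mm → Q0 = 1239 × 1752 mm.
Q1: ⌊1752/2⌋ × 1239 = 876 × 1239 mm
Q2: ⌊1239/2⌋ × 876 = 619 × 876 mm
Q3: ⌊876/2⌋ × 619 = 438 × 619 mm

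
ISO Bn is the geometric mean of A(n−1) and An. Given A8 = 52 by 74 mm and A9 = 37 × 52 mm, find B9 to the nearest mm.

44 × 62 mm

Short side: √(52 · 37) = √1924 ≈ 43.9 → 44 mm
Long side: √(74 · 52) = √3848 ≈ 62.0 → 62 mm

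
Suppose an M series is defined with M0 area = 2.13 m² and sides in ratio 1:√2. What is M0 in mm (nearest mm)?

Let the short side be w mm. Then w · w√2 = 2.13 m² = 2,130,000 mm².
w² = 2,130,000/√2, so w ≈ 1227.2 mm; long side = w√2 ≈ 1735.6 mm.

1227 × 1736 mm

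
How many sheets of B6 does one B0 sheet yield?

B0 = 1000 × 1414 mm; B6 = 125 × 176 mm.
Each halving step doubles the count; 6 steps from B0 to B6.
2^6 = 64.

64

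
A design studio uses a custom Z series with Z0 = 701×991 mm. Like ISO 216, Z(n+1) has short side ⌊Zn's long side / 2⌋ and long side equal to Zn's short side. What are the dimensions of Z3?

247 × 350 mm

Z1: ⌊991/2⌋ × 701 = 495 × 701 mm
Z2: ⌊701/2⌋ × 495 = 350 × 495 mm
Z3: ⌊495/2⌋ × 350 = 247 × 350 mm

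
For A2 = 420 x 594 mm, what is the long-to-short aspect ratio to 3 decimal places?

594 / 420 = 1.414
Matches √2 ≈ 1.414 — the ISO 216 defining ratio.

1.414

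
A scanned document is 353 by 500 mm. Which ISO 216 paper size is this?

B3 (353 × 500 mm)

Aspect ratio 500/353 ≈ 1.416 — close to the ISO √2 ≈ 1.414.
In the B-series (B0 = 1000 × 1414 mm): B3 = 353 × 500 mm.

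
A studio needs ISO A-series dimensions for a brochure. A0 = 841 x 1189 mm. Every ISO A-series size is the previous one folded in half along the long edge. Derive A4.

210 × 297 mm

A1: ⌊1189/2⌋ × 841 = 594 × 841 mm
A2: ⌊841/2⌋ × 594 = 420 × 594 mm
A3: ⌊594/2⌋ × 420 = 297 × 420 mm
A4: ⌊420/2⌋ × 297 = 210 × 297 mm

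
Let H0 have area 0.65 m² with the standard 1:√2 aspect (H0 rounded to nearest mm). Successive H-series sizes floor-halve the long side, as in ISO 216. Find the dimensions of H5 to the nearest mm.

119 × 169 mm

Let H0's short side be w mm. w · w√2 = 0.65 m² = 650,000 mm², so w ≈ 678.0 mm and w√2 ≈ 958.8 mm → H0 = 678 × 959 mm.
H1: ⌊959/2⌋ × 678 = 479 × 678 mm
H2: ⌊678/2⌋ × 479 = 339 × 479 mm
H3: ⌊479/2⌋ × 339 = 239 × 339 mm
H4: ⌊339/2⌋ × 239 = 169 × 239 mm
H5: ⌊239/2⌋ × 169 = 119 × 169 mm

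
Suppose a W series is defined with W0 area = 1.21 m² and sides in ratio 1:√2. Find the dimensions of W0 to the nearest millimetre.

Let the short side be w mm. Then w · w√2 = 1.21 m² = 1,210,000 mm².
w² = 1,210,000/√2, so w ≈ 925.0 mm; long side = w√2 ≈ 1308.1 mm.

925 × 1308 mm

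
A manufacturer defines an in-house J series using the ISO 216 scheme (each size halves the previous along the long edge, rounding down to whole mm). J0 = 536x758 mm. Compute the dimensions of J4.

134 × 189 mm

J1 = 379 × 536 mm (from J0 by 1 halving).
J2: ⌊536/2⌋ × 379 = 268 × 379 mm
J3: ⌊379/2⌋ × 268 = 189 × 268 mm
J4: ⌊268/2⌋ × 189 = 134 × 189 mm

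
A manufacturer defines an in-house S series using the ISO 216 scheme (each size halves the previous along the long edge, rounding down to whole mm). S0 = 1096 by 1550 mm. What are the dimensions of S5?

S1: ⌊1550/2⌋ × 1096 = 775 × 1096 mm
S2: ⌊1096/2⌋ × 775 = 548 × 775 mm
S3: ⌊775/2⌋ × 548 = 387 × 548 mm
S4: ⌊548/2⌋ × 387 = 274 × 387 mm
S5: ⌊387/2⌋ × 274 = 193 × 274 mm

193 × 274 mm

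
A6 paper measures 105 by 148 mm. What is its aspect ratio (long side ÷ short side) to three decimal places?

1.410

148 / 105 = 1.410
ISO 216 targets √2 ≈ 1.414; the -0.005 deviation is from mm rounding.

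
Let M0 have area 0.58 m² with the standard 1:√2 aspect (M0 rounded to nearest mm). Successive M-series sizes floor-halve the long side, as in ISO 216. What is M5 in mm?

Let M0's short side be w mm. w · w√2 = 0.58 m² = 580,000 mm², so w ≈ 640.4 mm and w√2 ≈ 905.7 mm → M0 = 640 × 906 mm.
M1: ⌊906/2⌋ × 640 = 453 × 640 mm
M2: ⌊640/2⌋ × 453 = 320 × 453 mm
M3: ⌊453/2⌋ × 320 = 226 × 320 mm
M4: ⌊320/2⌋ × 226 = 160 × 226 mm
M5: ⌊226/2⌋ × 160 = 113 × 160 mm

113 × 160 mm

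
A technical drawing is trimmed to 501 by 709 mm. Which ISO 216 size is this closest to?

B2 (500 × 707 mm)

Aspect ratio 709/501 ≈ 1.415 — close to the ISO √2 ≈ 1.414.
In the B-series (B0 = 1000 × 1414 mm): B2 = 500 × 707 mm.
Off by 3 mm total — nearest standard size.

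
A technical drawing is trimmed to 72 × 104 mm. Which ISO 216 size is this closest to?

Aspect ratio 104/72 ≈ 1.444 (ISO target is √2 ≈ 1.414).
In the A-series (A0 area = 1 m²): A7 = 74 × 105 mm.
Off by 3 mm total — nearest standard size.

A7 (74 × 105 mm)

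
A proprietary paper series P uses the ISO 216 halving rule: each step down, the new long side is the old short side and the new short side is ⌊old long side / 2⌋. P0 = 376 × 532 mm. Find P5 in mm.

P1 = 266 × 376 mm (from P0 by 1 halving).
P2: ⌊376/2⌋ × 266 = 188 × 266 mm
P3: ⌊266/2⌋ × 188 = 133 × 188 mm
P4: ⌊188/2⌋ × 133 = 94 × 133 mm
P5: ⌊133/2⌋ × 94 = 66 × 94 mm

66 × 94 mm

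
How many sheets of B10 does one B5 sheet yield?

Each ISO step halves the sheet: 1 × B5 → 2 × B6 → 4 × B7 → 8 × B8 → …
From B5 to B10 is 5 halving steps: 2^5 = 32.

32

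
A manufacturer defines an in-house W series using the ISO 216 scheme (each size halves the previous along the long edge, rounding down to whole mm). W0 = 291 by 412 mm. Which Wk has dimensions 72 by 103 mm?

W0: 291 × 412 mm
W1: 206 × 291 mm
W2: 145 × 206 mm
W3: 103 × 145 mm
W4: 72 × 103 mm
W5: 51 × 72 mm
→ matches W4.

W4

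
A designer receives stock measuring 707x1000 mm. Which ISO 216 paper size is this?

Aspect ratio 1000/707 ≈ 1.414 — close to the ISO √2 ≈ 1.414.
In the B-series (B0 = 1000 × 1414 mm): B1 = 707 × 1000 mm.

B1 (707 × 1000 mm)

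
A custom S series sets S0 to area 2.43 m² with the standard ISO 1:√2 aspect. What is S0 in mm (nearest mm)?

Let the short side be w mm. Then w · w√2 = 2.43 m² = 2,430,000 mm².
w² = 2,430,000/√2, so w ≈ 1310.8 mm; long side = w√2 ≈ 1853.8 mm.

1311 × 1854 mm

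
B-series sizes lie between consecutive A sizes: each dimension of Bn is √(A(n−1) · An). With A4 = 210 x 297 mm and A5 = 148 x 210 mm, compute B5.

176 × 250 mm

Short side: √(210 · 148) = √31080 ≈ 176.3 → 176 mm
Long side: √(297 · 210) = √62370 ≈ 249.7 → 250 mm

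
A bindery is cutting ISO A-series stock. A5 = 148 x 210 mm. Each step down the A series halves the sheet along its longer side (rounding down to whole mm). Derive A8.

A6: ⌊210/2⌋ × 148 = 105 × 148 mm
A7: ⌊148/2⌋ × 105 = 74 × 105 mm
A8: ⌊105/2⌋ × 74 = 52 × 74 mm

52 × 74 mm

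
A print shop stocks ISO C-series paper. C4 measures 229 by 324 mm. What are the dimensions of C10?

28 × 40 mm

C5: ⌊324/2⌋ × 229 = 162 × 229 mm
C6: ⌊229/2⌋ × 162 = 114 × 162 mm
C7: ⌊162/2⌋ × 114 = 81 × 114 mm
C8: ⌊114/2⌋ × 81 = 57 × 81 mm
C9: ⌊81/2⌋ × 57 = 40 × 57 mm
C10: ⌊57/2⌋ × 40 = 28 × 40 mm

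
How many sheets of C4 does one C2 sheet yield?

4

Each ISO step halves the sheet: 1 × C2 → 2 × C3 → 4 × C4
From C2 to C4 is 2 halving steps: 2^2 = 4.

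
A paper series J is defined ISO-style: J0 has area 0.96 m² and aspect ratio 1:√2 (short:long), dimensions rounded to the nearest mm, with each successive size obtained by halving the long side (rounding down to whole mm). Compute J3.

291 × 412 mm

Let J0's short side be w mm. w · w√2 = 0.96 m² = 960,000 mm², so w ≈ 823.9 mm and w√2 ≈ 1165.2 mm → J0 = 824 × 1165 mm.
J1: ⌊1165/2⌋ × 824 = 582 × 824 mm
J2: ⌊824/2⌋ × 582 = 412 × 582 mm
J3: ⌊582/2⌋ × 412 = 291 × 412 mm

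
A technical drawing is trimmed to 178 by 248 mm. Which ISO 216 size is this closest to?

B5 (176 × 250 mm)

Aspect ratio 248/178 ≈ 1.393 (ISO target is √2 ≈ 1.414).
In the B-series (B0 = 1000 × 1414 mm): B5 = 176 × 250 mm.
Off by 4 mm total — nearest standard size.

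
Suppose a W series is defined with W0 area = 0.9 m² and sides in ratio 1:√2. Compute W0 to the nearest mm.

Let the short side be w mm. Then w · w√2 = 0.9 m² = 900,000 mm².
w² = 900,000/√2, so w ≈ 797.7 mm; long side = w√2 ≈ 1128.2 mm.

798 × 1128 mm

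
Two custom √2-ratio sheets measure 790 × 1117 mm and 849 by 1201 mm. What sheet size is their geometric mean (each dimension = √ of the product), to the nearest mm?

819 × 1158 mm

Short side: √(790 · 849) = √670710 ≈ 819.0 → 819 mm
Long side: √(1117 · 1201) = √1341517 ≈ 1158.2 → 1158 mm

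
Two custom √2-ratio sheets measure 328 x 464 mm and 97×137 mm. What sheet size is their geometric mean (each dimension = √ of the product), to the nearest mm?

178 × 252 mm

Short side: √(328 · 97) = √31816 ≈ 178.4 → 178 mm
Long side: √(464 · 137) = √63568 ≈ 252.1 → 252 mm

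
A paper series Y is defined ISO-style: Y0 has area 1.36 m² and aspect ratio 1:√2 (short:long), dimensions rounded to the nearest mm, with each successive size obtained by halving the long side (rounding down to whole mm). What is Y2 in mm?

490 × 693 mm

Let Y0's short side be w mm. w · w√2 = 1.36 m² = 1,360,000 mm², so w ≈ 980.6 mm and w√2 ≈ 1386.8 mm → Y0 = 981 × 1387 mm.
Y1: ⌊1387/2⌋ × 981 = 693 × 981 mm
Y2: ⌊981/2⌋ × 693 = 490 × 693 mm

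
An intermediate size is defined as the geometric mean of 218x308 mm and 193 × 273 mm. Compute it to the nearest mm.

Short side: √(218 · 193) = √42074 ≈ 205.1 → 205 mm
Long side: √(308 · 273) = √84084 ≈ 290.0 → 290 mm

205 × 290 mm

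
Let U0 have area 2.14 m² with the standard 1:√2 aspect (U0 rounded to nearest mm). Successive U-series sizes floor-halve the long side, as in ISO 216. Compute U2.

615 × 870 mm

Let U0's short side be w mm. w · w√2 = 2.14 m² = 2,140,000 mm², so w ≈ 1230.1 mm and w√2 ≈ 1739.7 mm → U0 = 1230 × 1740 mm.
U1: ⌊1740/2⌋ × 1230 = 870 × 1230 mm
U2: ⌊1230/2⌋ × 870 = 615 × 870 mm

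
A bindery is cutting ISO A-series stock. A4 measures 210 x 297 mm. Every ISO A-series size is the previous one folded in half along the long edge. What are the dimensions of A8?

52 × 74 mm

A5: ⌊297/2⌋ × 210 = 148 × 210 mm
A6: ⌊210/2⌋ × 148 = 105 × 148 mm
A7: ⌊148/2⌋ × 105 = 74 × 105 mm
A8: ⌊105/2⌋ × 74 = 52 × 74 mm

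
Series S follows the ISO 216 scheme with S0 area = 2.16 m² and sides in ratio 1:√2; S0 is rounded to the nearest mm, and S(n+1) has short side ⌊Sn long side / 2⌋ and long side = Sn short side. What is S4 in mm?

Let S0's short side be w mm. w · w√2 = 2.16 m² = 2,160,000 mm², so w ≈ 1235.9 mm and w√2 ≈ 1747.8 mm → S0 = 1236 × 1748 mm.
S1: ⌊1748/2⌋ × 1236 = 874 × 1236 mm
S2: ⌊1236/2⌋ × 874 = 618 × 874 mm
S3: ⌊874/2⌋ × 618 = 437 × 618 mm
S4: ⌊618/2⌋ × 437 = 309 × 437 mm

309 × 437 mm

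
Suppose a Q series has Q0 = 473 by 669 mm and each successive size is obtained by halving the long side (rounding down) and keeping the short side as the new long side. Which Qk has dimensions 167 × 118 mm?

Q4

Q0: 473 × 669 mm
Q1: 334 × 473 mm
Q2: 236 × 334 mm
Q3: 167 × 236 mm
Q4: 118 × 167 mm
Q5: 83 × 118 mm
→ matches Q4.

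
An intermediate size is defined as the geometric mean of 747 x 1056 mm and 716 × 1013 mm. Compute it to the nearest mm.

731 × 1034 mm

Short side: √(747 · 716) = √534852 ≈ 731.3 → 731 mm
Long side: √(1056 · 1013) = √1069728 ≈ 1034.3 → 1034 mm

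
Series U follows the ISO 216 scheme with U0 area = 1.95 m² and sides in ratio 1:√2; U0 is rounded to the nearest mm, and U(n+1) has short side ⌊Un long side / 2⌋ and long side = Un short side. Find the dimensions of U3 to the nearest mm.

415 × 587 mm

Let U0's short side be w mm. w · w√2 = 1.95 m² = 1,950,000 mm², so w ≈ 1174.2 mm and w√2 ≈ 1660.6 mm → U0 = 1174 × 1661 mm.
U1: ⌊1661/2⌋ × 1174 = 830 × 1174 mm
U2: ⌊1174/2⌋ × 830 = 587 × 830 mm
U3: ⌊830/2⌋ × 587 = 415 × 587 mm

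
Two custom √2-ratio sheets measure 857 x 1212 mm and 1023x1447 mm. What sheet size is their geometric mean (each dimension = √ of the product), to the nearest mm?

Short side: √(857 · 1023) = √876711 ≈ 936.3 → 936 mm
Long side: √(1212 · 1447) = √1753764 ≈ 1324.3 → 1324 mm

936 × 1324 mm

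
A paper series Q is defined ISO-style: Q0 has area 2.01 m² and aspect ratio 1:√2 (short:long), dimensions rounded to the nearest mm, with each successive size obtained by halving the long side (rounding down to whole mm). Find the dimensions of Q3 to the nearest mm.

421 × 596 mm

Let Q0's short side be w mm. w · w√2 = 2.01 m² = 2,010,000 mm², so w ≈ 1192.2 mm and w√2 ≈ 1686.0 mm → Q0 = 1192 × 1686 mm.
Q1: ⌊1686/2⌋ × 1192 = 843 × 1192 mm
Q2: ⌊1192/2⌋ × 843 = 596 × 843 mm
Q3: ⌊843/2⌋ × 596 = 421 × 596 mm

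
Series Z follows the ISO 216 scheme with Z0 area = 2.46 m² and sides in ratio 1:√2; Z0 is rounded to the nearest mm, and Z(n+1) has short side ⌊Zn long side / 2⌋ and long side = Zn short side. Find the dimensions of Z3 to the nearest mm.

466 × 659 mm

Let Z0's short side be w mm. w · w√2 = 2.46 m² = 2,460,000 mm², so w ≈ 1318.9 mm and w√2 ≈ 1865.2 mm → Z0 = 1319 × 1865 mm.
Z1: ⌊1865/2⌋ × 1319 = 932 × 1319 mm
Z2: ⌊1319/2⌋ × 932 = 659 × 932 mm
Z3: ⌊932/2⌋ × 659 = 466 × 659 mm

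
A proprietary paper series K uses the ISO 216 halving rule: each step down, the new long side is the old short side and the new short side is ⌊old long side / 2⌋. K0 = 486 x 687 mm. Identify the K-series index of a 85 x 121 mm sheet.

K5

K0: 486 × 687 mm
K1: 343 × 486 mm
K2: 243 × 343 mm
K3: 171 × 243 mm
K4: 121 × 171 mm
K5: 85 × 121 mm
K6: 60 × 85 mm
→ matches K5.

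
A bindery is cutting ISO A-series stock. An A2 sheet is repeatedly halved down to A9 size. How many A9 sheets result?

Each ISO step halves the sheet: 1 × A2 → 2 × A3 → 4 × A4 → 8 × A5 → …
From A2 to A9 is 7 halving steps: 2^7 = 128.

128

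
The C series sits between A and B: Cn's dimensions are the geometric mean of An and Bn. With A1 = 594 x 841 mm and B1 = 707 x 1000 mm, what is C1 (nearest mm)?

Short side: √(594 · 707) = √419958 ≈ 648.0 → 648 mm
Long side: √(841 · 1000) = √841000 ≈ 917.1 → 917 mm

648 × 917 mm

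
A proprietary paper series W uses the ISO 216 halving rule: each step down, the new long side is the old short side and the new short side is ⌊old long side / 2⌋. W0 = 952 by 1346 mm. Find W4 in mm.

238 × 336 mm

W1: ⌊1346/2⌋ × 952 = 673 × 952 mm
W2: ⌊952/2⌋ × 673 = 476 × 673 mm
W3: ⌊673/2⌋ × 476 = 336 × 476 mm
W4: ⌊476/2⌋ × 336 = 238 × 336 mm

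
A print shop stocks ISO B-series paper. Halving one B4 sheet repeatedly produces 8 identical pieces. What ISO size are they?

8 = 2^3, so 3 halving steps.
B4 → B5 → … → B7 after 3 steps.

B7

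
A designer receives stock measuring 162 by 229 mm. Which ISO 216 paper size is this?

Aspect ratio 229/162 ≈ 1.414 — close to the ISO √2 ≈ 1.414.
In the C-series (envelope sizes, between A and B): C5 = 162 × 229 mm.

C5 (162 × 229 mm)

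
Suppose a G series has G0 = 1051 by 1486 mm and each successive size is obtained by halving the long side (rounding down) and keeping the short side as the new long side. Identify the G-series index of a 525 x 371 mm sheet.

G3

G0: 1051 × 1486 mm
G1: 743 × 1051 mm
G2: 525 × 743 mm
G3: 371 × 525 mm
G4: 262 × 371 mm
→ matches G3.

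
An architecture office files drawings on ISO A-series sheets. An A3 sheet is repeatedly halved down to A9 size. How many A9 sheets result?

A3 = 297 × 420 mm; A9 = 37 × 52 mm.
Each halving step doubles the count; 6 steps from A3 to A9.
2^6 = 64.

64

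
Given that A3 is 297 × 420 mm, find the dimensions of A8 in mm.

52 × 74 mm

A4: ⌊420/2⌋ × 297 = 210 × 297 mm
A5: ⌊297/2⌋ × 210 = 148 × 210 mm
A6: ⌊210/2⌋ × 148 = 105 × 148 mm
A7: ⌊148/2⌋ × 105 = 74 × 105 mm
A8: ⌊105/2⌋ × 74 = 52 × 74 mm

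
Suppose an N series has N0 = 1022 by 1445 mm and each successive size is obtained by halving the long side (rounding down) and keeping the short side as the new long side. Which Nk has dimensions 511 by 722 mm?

N0: 1022 × 1445 mm
N1: 722 × 1022 mm
N2: 511 × 722 mm
N3: 361 × 511 mm
→ matches N2.

N2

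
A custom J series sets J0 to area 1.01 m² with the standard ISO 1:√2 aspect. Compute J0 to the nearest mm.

845 × 1195 mm

Let the short side be w mm. Then w · w√2 = 1.01 m² = 1,010,000 mm².
w² = 1,010,000/√2, so w ≈ 845.1 mm; long side = w√2 ≈ 1195.1 mm.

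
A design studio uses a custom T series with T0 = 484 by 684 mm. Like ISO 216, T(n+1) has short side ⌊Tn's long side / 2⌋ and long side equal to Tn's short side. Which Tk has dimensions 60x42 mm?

T0: 484 × 684 mm
T1: 342 × 484 mm
T2: 242 × 342 mm
T3: 171 × 242 mm
T4: 121 × 171 mm
T5: 85 × 121 mm
T6: 60 × 85 mm
T7: 42 × 60 mm
T8: 30 × 42 mm
→ matches T7.

T7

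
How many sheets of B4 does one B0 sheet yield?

16

Each ISO step halves the sheet: 1 × B0 → 2 × B1 → 4 × B2 → 8 × B3 → …
From B0 to B4 is 4 halving steps: 2^4 = 16.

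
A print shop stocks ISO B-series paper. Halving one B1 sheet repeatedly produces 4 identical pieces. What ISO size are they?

B3

4 = 2^2, so 2 halving steps.
B1 → B2 → … → B3 after 2 steps.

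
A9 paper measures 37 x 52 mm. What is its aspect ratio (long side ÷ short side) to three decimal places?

1.405

52 / 37 = 1.405
ISO 216 targets √2 ≈ 1.414; the -0.009 deviation is from mm rounding.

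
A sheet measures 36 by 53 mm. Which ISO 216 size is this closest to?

Aspect ratio 53/36 ≈ 1.472 (ISO target is √2 ≈ 1.414).
In the A-series (A0 area = 1 m²): A9 = 37 × 52 mm.
Off by 2 mm total — nearest standard size.

A9 (37 × 52 mm)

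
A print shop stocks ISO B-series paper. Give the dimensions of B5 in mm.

176 × 250 mm

B0 = 1000 × 1414 mm (B0 has a 1000 mm short side, aspect 1:√2).
B1: ⌊1414/2⌋ × 1000 = 707 × 1000 mm
B2: ⌊1000/2⌋ × 707 = 500 × 707 mm
B3: ⌊707/2⌋ × 500 = 353 × 500 mm
B4: ⌊500/2⌋ × 353 = 250 × 353 mm
B5: ⌊353/2⌋ × 250 = 176 × 250 mm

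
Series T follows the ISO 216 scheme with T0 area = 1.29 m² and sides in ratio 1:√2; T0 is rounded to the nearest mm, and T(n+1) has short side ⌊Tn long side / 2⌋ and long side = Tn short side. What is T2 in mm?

Let T0's short side be w mm. w · w√2 = 1.29 m² = 1,290,000 mm², so w ≈ 955.1 mm and w√2 ≈ 1350.7 mm → T0 = 955 × 1351 mm.
T1: ⌊1351/2⌋ × 955 = 675 × 955 mm
T2: ⌊955/2⌋ × 675 = 477 × 675 mm

477 × 675 mm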